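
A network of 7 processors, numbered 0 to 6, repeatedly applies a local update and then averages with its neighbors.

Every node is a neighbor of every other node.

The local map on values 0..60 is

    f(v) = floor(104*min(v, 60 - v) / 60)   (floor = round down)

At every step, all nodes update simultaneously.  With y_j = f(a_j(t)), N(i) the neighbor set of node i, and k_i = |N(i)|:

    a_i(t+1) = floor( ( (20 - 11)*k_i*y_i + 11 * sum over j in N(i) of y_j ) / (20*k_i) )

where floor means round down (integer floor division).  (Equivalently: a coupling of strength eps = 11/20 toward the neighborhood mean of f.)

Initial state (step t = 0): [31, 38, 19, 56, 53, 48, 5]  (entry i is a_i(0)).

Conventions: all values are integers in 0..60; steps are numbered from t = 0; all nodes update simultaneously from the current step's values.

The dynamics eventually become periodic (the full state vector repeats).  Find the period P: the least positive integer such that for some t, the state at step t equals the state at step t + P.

Answer: 3
Key observation: The state at step 8, [50, 50, 50, 50, 50, 50, 50], reappears at step 11 — and no state repeats earlier — so the cycle the system enters has period 3.

Derivation:
t=0: [31, 38, 19, 56, 53, 48, 5]
t=1: [33, 28, 26, 17, 19, 22, 18]
t=2: [41, 41, 40, 35, 36, 38, 35]
t=3: [35, 35, 36, 39, 38, 37, 39]
t=4: [40, 40, 39, 38, 38, 39, 38]
t=5: [35, 35, 36, 36, 36, 36, 36]
t=6: [42, 42, 41, 41, 41, 41, 41]
t=7: [31, 31, 31, 31, 31, 31, 31]
t=8: [50, 50, 50, 50, 50, 50, 50]
t=9: [17, 17, 17, 17, 17, 17, 17]
t=10: [29, 29, 29, 29, 29, 29, 29]
t=11: [50, 50, 50, 50, 50, 50, 50]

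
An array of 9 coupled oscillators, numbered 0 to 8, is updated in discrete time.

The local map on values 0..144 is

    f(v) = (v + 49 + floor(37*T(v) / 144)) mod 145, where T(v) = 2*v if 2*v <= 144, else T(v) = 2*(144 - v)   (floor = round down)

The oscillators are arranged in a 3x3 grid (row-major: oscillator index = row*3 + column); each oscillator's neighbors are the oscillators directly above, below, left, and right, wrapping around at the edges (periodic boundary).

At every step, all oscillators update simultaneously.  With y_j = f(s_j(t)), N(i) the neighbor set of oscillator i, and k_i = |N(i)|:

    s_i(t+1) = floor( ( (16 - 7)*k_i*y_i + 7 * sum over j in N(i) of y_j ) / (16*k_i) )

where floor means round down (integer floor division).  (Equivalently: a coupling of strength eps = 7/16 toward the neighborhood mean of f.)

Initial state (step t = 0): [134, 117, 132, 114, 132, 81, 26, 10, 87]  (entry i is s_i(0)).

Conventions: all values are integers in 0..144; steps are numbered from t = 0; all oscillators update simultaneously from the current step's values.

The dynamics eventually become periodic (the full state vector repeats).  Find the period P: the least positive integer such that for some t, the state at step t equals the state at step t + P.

Answer: 2
Key observation: The state at step 34, [85, 40, 40, 85, 40, 40, 91, 85, 85], reappears at step 36 — and no state repeats earlier — so the cycle the system enters has period 2.

Derivation:
t=0: [134, 117, 132, 114, 132, 81, 26, 10, 87]
t=1: [45, 40, 36, 39, 39, 24, 67, 56, 34]
t=2: [101, 111, 102, 95, 108, 93, 52, 110, 91]
t=3: [38, 30, 26, 36, 28, 24, 82, 40, 35]
t=4: [92, 95, 91, 90, 93, 89, 55, 94, 89]
t=5: [34, 23, 22, 33, 22, 21, 83, 34, 33]
t=6: [86, 86, 85, 85, 85, 84, 53, 86, 85]
t=7: [31, 19, 18, 30, 18, 18, 80, 31, 30]
t=8: [82, 80, 80, 81, 80, 79, 50, 82, 81]
t=9: [28, 16, 16, 28, 16, 16, 77, 28, 28]
t=10: [78, 76, 76, 78, 76, 76, 48, 78, 78]
t=11: [26, 14, 14, 26, 14, 14, 74, 26, 26]
t=12: [75, 73, 73, 75, 73, 73, 45, 75, 75]
t=13: [25, 13, 13, 25, 13, 13, 71, 25, 25]
t=14: [73, 71, 71, 73, 71, 71, 43, 73, 73]
t=15: [23, 11, 11, 23, 11, 11, 69, 23, 23]
t=16: [70, 68, 68, 70, 68, 68, 40, 70, 70]
t=17: [19, 6, 6, 19, 6, 6, 65, 19, 19]
t=18: [64, 62, 62, 64, 62, 62, 34, 64, 64]
t=19: [42, 110, 110, 42, 110, 110, 56, 42, 42]
t=20: [96, 48, 48, 96, 48, 48, 123, 96, 96]
t=21: [46, 99, 99, 46, 99, 99, 31, 46, 46]
t=22: [95, 46, 46, 95, 46, 46, 105, 95, 95]
t=23: [45, 97, 97, 45, 97, 97, 26, 45, 45]
t=24: [93, 45, 45, 93, 45, 45, 100, 93, 93]
t=25: [43, 96, 96, 43, 96, 96, 24, 43, 43]
t=26: [91, 43, 43, 91, 43, 43, 97, 91, 91]
t=27: [42, 93, 93, 42, 93, 93, 23, 42, 42]
t=28: [89, 42, 42, 89, 42, 42, 95, 89, 89]
t=29: [41, 92, 92, 41, 92, 92, 22, 41, 41]
t=30: [88, 41, 41, 88, 41, 41, 94, 88, 88]
t=31: [40, 91, 91, 40, 91, 91, 21, 40, 40]
t=32: [86, 41, 41, 86, 41, 41, 92, 86, 86]
t=33: [39, 90, 90, 39, 90, 90, 20, 39, 39]
t=34: [85, 40, 40, 85, 40, 40, 91, 85, 85]
t=35: [39, 89, 89, 39, 89, 89, 20, 39, 39]
t=36: [85, 40, 40, 85, 40, 40, 91, 85, 85]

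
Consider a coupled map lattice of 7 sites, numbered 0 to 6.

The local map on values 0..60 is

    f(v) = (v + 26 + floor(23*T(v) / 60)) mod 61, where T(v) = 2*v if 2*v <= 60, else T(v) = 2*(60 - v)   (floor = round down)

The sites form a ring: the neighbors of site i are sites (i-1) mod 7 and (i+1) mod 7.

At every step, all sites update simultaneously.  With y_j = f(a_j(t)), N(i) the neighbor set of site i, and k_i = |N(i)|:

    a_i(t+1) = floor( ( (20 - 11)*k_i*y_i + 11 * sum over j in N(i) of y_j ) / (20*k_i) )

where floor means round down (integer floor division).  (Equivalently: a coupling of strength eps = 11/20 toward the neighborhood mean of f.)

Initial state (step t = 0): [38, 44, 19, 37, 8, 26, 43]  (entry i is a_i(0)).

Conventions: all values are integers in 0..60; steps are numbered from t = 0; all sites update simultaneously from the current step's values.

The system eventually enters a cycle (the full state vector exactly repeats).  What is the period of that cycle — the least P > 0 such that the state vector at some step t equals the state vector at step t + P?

Simulating step by step:
t=0: [38, 44, 19, 37, 8, 26, 43]
t=1: [20, 30, 37, 35, 25, 21, 17]
t=2: [20, 13, 18, 16, 9, 18, 25]
t=3: [15, 37, 53, 51, 48, 39, 19]
t=4: [44, 29, 21, 22, 21, 31, 46]
t=5: [19, 13, 6, 2, 6, 14, 20]
t=6: [39, 47, 37, 32, 37, 32, 29]
t=7: [19, 20, 19, 18, 18, 17, 17]
t=8: [41, 32, 42, 57, 56, 56, 56]
t=9: [20, 19, 20, 22, 24, 24, 22]
t=10: [17, 26, 17, 3, 5, 5, 3]
t=11: [36, 35, 36, 38, 33, 33, 38]
t=12: [19, 19, 19, 18, 18, 18, 18]
t=13: [58, 59, 58, 57, 57, 57, 57]
t=14: [24, 24, 24, 24, 24, 24, 24]
t=15: [7, 7, 7, 7, 7, 7, 7]
t=16: [38, 38, 38, 38, 38, 38, 38]
t=17: [19, 19, 19, 19, 19, 19, 19]
t=18: [59, 59, 59, 59, 59, 59, 59]
t=19: [24, 24, 24, 24, 24, 24, 24]

Answer: 5
Key observation: The state at step 14, [24, 24, 24, 24, 24, 24, 24], reappears at step 19 — and no state repeats earlier — so the cycle the system enters has period 5.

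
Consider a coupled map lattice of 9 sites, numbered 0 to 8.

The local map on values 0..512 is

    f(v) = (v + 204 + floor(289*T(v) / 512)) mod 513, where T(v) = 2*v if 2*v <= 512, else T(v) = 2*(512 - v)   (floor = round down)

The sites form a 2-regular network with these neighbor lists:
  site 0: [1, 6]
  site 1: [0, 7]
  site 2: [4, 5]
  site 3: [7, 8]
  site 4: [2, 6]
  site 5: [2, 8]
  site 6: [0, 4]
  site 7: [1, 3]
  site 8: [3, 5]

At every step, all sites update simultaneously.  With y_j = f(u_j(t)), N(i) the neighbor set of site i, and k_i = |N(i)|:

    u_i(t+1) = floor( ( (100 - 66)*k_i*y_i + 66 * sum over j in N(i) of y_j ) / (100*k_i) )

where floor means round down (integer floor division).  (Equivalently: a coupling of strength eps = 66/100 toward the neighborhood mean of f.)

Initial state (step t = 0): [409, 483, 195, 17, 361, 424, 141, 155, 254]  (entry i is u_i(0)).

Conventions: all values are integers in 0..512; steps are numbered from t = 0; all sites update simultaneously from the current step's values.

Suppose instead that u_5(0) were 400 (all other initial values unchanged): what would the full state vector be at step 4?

Answer: [208, 154, 212, 222, 271, 217, 229, 198, 216]
Key observation: This trace re-runs the system from the modified initial state.

Derivation:
t=0: [409, 483, 195, 17, 361, 400, 141, 155, 254]
t=1: [307, 147, 180, 164, 276, 184, 315, 153, 229]
t=2: [154, 81, 129, 77, 178, 111, 229, 19, 100]
t=3: [188, 214, 330, 342, 239, 444, 89, 328, 407]
t=4: [208, 154, 212, 222, 271, 217, 229, 198, 216]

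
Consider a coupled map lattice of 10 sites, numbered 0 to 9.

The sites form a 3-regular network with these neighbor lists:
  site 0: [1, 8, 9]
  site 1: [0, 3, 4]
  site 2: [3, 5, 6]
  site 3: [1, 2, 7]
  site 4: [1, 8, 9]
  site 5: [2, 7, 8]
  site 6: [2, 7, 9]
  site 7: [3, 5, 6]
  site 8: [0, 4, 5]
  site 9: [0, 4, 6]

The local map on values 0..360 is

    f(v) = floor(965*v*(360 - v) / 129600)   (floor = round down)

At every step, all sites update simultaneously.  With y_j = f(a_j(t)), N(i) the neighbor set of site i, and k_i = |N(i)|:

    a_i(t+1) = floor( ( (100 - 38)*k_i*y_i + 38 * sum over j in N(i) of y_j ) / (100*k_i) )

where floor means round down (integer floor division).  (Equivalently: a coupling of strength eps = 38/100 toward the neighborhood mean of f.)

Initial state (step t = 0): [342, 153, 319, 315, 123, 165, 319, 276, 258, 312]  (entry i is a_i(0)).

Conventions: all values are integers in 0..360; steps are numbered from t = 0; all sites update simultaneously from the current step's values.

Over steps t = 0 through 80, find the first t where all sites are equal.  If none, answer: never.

Answer: 7
Key observation: Synchronization is absorbing here: once all sites are equal they stay equal, and step 7 is the first all-equal step.

Derivation:
t=0: [342, 153, 319, 315, 123, 165, 319, 276, 258, 312]  (not all equal)
t=1: [96, 192, 116, 128, 203, 206, 108, 162, 184, 114]  (not all equal)
t=2: [203, 230, 213, 224, 234, 233, 208, 231, 233, 208]  (not all equal)
t=3: [232, 224, 230, 225, 221, 221, 232, 223, 222, 233]  (not all equal)
t=4: [222, 225, 223, 225, 226, 227, 221, 226, 227, 221]  (not all equal)
t=5: [227, 226, 226, 226, 225, 224, 227, 225, 224, 227]  (not all equal)
t=6: [224, 225, 225, 225, 225, 225, 224, 225, 225, 224]  (not all equal)
t=7: [226, 226, 226, 226, 226, 226, 226, 226, 226, 226]  (all equal)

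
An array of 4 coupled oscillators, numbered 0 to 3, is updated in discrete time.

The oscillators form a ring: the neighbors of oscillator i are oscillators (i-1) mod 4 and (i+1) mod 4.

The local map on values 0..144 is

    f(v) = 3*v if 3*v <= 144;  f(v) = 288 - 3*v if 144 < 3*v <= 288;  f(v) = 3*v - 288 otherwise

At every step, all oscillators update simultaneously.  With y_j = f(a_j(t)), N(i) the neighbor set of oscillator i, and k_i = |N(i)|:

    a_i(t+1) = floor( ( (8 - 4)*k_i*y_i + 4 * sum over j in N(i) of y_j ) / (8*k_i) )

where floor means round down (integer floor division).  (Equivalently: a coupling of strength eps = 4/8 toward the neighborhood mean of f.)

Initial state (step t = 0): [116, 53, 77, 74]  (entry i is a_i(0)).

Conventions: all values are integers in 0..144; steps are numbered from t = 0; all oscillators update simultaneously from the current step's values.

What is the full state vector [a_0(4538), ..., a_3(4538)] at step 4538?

Answer: [135, 135, 135, 135]
Key observation: The state at step 26, [135, 135, 135, 135], reappears at step 34: the system is in a cycle of period 8 from step 26 on.  Therefore the state at step 4538 equals the state at step 26 + ((4538 - 26) mod 8) = 26, which is [135, 135, 135, 135].

Derivation:
t=0: [116, 53, 77, 74]
t=1: [78, 93, 77, 62]
t=2: [54, 32, 56, 78]
t=3: [100, 109, 97, 88]
t=4: [21, 23, 17, 15]
t=5: [60, 63, 54, 51]
t=6: [112, 108, 121, 126]
t=7: [55, 48, 69, 75]
t=8: [113, 123, 92, 82]
t=9: [56, 56, 36, 36]
t=10: [117, 117, 111, 111]
t=11: [58, 58, 49, 49]
t=12: [120, 120, 134, 134]
t=13: [82, 82, 103, 103]
t=14: [36, 36, 26, 26]
t=15: [100, 100, 85, 85]
t=16: [17, 17, 27, 27]
t=17: [58, 58, 73, 73]
t=18: [102, 102, 80, 80]
t=19: [25, 25, 40, 40]
t=20: [86, 86, 108, 108]
t=21: [31, 31, 34, 34]
t=22: [95, 95, 99, 99]
t=23: [4, 4, 7, 7]
t=24: [14, 14, 18, 18]
t=25: [45, 45, 51, 51]
t=26: [135, 135, 135, 135]
t=27: [117, 117, 117, 117]
t=28: [63, 63, 63, 63]
t=29: [99, 99, 99, 99]
t=30: [9, 9, 9, 9]
t=31: [27, 27, 27, 27]
t=32: [81, 81, 81, 81]
t=33: [45, 45, 45, 45]
t=34: [135, 135, 135, 135]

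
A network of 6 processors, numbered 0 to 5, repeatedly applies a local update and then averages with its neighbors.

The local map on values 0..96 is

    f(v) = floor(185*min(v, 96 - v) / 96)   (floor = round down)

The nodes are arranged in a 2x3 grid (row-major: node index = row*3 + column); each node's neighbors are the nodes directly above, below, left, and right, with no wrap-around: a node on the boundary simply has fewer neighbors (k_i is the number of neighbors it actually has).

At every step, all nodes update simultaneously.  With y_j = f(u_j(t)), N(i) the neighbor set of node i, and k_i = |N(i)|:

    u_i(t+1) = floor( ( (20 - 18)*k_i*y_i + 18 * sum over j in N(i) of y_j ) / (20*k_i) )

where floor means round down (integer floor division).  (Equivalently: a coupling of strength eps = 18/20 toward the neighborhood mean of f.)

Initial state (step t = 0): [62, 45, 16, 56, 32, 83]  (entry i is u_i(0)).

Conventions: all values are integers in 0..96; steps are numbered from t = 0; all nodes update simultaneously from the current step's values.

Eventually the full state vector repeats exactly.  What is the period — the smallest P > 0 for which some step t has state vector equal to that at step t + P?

Simulating step by step:
t=0: [62, 45, 16, 56, 32, 83]
t=1: [79, 55, 52, 64, 62, 43]
t=2: [66, 62, 80, 49, 73, 75]
t=3: [75, 45, 50, 54, 62, 37]
t=4: [78, 66, 79, 55, 77, 75]
t=5: [64, 36, 46, 39, 56, 34]
t=6: [70, 74, 69, 69, 70, 80]
t=7: [47, 49, 37, 50, 42, 48]
t=8: [89, 81, 89, 85, 89, 77]
t=9: [23, 14, 30, 13, 26, 15]
t=10: [27, 47, 30, 44, 28, 50]
t=11: [83, 57, 85, 55, 83, 58]
t=12: [71, 28, 68, 30, 70, 28]
t=13: [54, 50, 53, 49, 53, 51]
t=14: [88, 82, 86, 81, 87, 82]
t=15: [25, 17, 25, 17, 25, 18]
t=16: [33, 46, 34, 46, 34, 46]
t=17: [85, 66, 85, 66, 85, 67]
t=18: [53, 24, 52, 24, 52, 24]
t=19: [49, 79, 49, 79, 49, 80]
t=20: [37, 84, 36, 84, 37, 84]
t=21: [27, 65, 27, 66, 27, 65]
t=22: [57, 52, 58, 52, 57, 52]
t=23: [83, 75, 82, 75, 83, 75]
t=24: [38, 26, 38, 26, 38, 26]
t=25: [52, 70, 52, 70, 52, 70]
t=26: [53, 80, 53, 80, 53, 80]
t=27: [35, 76, 35, 76, 35, 76]
t=28: [40, 64, 40, 64, 40, 64]
t=29: [62, 75, 62, 75, 62, 75]
t=30: [42, 62, 42, 62, 42, 62]
t=31: [66, 78, 66, 78, 66, 78]
t=32: [36, 54, 36, 54, 36, 54]
t=33: [78, 70, 78, 70, 78, 70]
t=34: [48, 35, 48, 35, 48, 35]
t=35: [69, 89, 69, 89, 69, 89]
t=36: [16, 48, 16, 48, 16, 48]
t=37: [85, 36, 85, 36, 85, 36]
t=38: [64, 25, 64, 25, 64, 25]
t=39: [49, 59, 49, 59, 49, 59]
t=40: [72, 88, 72, 88, 72, 88]
t=41: [18, 42, 18, 42, 18, 42]
t=42: [75, 38, 75, 38, 75, 38]
t=43: [69, 43, 69, 43, 69, 43]
t=44: [79, 55, 79, 55, 79, 55]
t=45: [74, 36, 74, 36, 74, 36]
t=46: [66, 44, 66, 44, 66, 44]
t=47: [81, 59, 81, 59, 81, 59]
t=48: [66, 32, 66, 32, 66, 32]
t=49: [60, 57, 60, 57, 60, 57]
t=50: [74, 69, 74, 69, 74, 69]
t=51: [51, 43, 51, 43, 51, 43]
t=52: [82, 85, 82, 85, 82, 85]
t=53: [21, 25, 21, 25, 21, 25]
t=54: [47, 40, 47, 40, 47, 40]
t=55: [78, 88, 78, 88, 78, 88]
t=56: [16, 32, 16, 32, 16, 32]
t=57: [57, 33, 57, 33, 57, 33]
t=58: [64, 73, 64, 73, 64, 73]
t=59: [45, 59, 45, 59, 45, 59]
t=60: [72, 84, 72, 84, 72, 84]
t=61: [25, 43, 25, 43, 25, 43]
t=62: [78, 51, 78, 51, 78, 51]
t=63: [80, 39, 80, 39, 80, 39]
t=64: [70, 34, 70, 34, 70, 34]
t=65: [63, 51, 63, 51, 63, 51]
t=66: [83, 65, 83, 65, 83, 65]
t=67: [55, 28, 55, 28, 55, 28]
t=68: [55, 76, 55, 76, 55, 76]
t=69: [42, 74, 42, 74, 42, 74]
t=70: [45, 76, 45, 76, 45, 76]
t=71: [42, 81, 42, 81, 42, 81]
t=72: [33, 74, 33, 74, 33, 74]
t=73: [44, 60, 44, 60, 44, 60]
t=74: [70, 82, 70, 82, 70, 82]
t=75: [28, 47, 28, 47, 28, 47]
t=76: [86, 56, 86, 56, 86, 56]
t=77: [71, 24, 71, 24, 71, 24]
t=78: [46, 47, 46, 47, 46, 47]
t=79: [89, 88, 89, 88, 89, 88]
t=80: [14, 13, 14, 13, 14, 13]
t=81: [25, 25, 25, 25, 25, 25]
t=82: [48, 48, 48, 48, 48, 48]
t=83: [92, 92, 92, 92, 92, 92]
t=84: [7, 7, 7, 7, 7, 7]
t=85: [13, 13, 13, 13, 13, 13]
t=86: [25, 25, 25, 25, 25, 25]

Answer: 5
Key observation: The state at step 81, [25, 25, 25, 25, 25, 25], reappears at step 86 — and no state repeats earlier — so the cycle the system enters has period 5.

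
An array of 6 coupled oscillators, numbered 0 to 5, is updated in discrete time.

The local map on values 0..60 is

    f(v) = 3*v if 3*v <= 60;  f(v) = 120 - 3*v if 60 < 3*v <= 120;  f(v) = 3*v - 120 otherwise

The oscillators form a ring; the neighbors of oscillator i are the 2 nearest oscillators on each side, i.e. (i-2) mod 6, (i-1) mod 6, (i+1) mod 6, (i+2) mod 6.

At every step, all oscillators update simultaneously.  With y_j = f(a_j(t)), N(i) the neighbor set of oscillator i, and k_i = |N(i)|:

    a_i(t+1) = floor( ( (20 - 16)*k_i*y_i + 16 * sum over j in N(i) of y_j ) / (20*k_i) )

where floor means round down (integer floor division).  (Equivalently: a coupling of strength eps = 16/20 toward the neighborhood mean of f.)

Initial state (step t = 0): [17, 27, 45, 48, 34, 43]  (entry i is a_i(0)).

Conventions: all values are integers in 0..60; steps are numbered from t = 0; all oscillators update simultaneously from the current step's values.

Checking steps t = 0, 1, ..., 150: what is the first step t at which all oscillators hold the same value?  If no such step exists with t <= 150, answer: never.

Simulating step by step:
t=0: [17, 27, 45, 48, 34, 43]  (not all equal)
t=1: [26, 27, 29, 21, 23, 28]  (not all equal)
t=2: [40, 41, 44, 43, 43, 45]  (not all equal)
t=3: [7, 7, 6, 9, 9, 7]  (not all equal)
t=4: [21, 21, 22, 22, 22, 23]  (not all equal)
t=5: [54, 54, 55, 54, 54, 54]  (not all equal)
t=6: [42, 42, 42, 42, 42, 42]  (all equal)

Answer: 6
Key observation: Synchronization is absorbing here: once all oscillators are equal they stay equal, and step 6 is the first all-equal step.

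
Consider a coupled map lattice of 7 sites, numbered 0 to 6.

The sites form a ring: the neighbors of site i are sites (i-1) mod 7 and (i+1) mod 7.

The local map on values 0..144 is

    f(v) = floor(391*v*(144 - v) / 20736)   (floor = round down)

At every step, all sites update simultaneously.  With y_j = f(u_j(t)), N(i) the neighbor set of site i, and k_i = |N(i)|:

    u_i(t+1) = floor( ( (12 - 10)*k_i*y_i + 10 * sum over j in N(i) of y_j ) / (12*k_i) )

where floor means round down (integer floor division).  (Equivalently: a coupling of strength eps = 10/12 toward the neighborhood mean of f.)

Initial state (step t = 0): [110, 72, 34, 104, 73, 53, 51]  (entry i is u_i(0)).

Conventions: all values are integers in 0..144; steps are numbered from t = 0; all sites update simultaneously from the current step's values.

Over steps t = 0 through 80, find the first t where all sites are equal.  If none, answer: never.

Answer: 4
Key observation: Synchronization is absorbing here: once all sites are equal they stay equal, and step 4 is the first all-equal step.

Derivation:
t=0: [110, 72, 34, 104, 73, 53, 51]  (not all equal)
t=1: [89, 74, 84, 82, 86, 92, 81]  (not all equal)
t=2: [95, 94, 95, 94, 92, 94, 91]  (not all equal)
t=3: [88, 87, 87, 88, 88, 89, 87]  (not all equal)
t=4: [92, 92, 92, 92, 92, 92, 92]  (all equal)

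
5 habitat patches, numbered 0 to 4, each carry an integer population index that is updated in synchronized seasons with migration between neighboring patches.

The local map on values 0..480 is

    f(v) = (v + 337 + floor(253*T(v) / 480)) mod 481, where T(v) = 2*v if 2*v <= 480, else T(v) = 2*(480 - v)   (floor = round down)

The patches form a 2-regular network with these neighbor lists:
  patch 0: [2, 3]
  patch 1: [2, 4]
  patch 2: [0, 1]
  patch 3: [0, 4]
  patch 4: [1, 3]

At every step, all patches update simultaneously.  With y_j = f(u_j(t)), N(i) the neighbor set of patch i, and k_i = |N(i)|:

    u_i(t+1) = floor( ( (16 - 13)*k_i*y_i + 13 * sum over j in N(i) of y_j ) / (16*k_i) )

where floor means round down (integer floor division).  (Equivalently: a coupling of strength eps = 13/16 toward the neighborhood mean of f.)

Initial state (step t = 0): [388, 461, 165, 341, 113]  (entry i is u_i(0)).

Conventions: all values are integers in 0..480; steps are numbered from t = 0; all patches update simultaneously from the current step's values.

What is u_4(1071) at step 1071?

Answer: u_4(1071) = 343
Key observation: The state at step 4, [343, 343, 343, 343, 343], reappears at step 5: the system is in a cycle of period 1 from step 4 on.  Therefore the state at step 1071 equals the state at step 4 + ((1071 - 4) mod 1) = 4, which is [343, 343, 343, 343, 343].

Derivation:
t=0: [388, 461, 165, 341, 113]
t=1: [281, 177, 311, 238, 292]
t=2: [344, 321, 294, 345, 293]
t=3: [344, 345, 343, 344, 343]
t=4: [343, 343, 343, 343, 343]
t=5: [343, 343, 343, 343, 343]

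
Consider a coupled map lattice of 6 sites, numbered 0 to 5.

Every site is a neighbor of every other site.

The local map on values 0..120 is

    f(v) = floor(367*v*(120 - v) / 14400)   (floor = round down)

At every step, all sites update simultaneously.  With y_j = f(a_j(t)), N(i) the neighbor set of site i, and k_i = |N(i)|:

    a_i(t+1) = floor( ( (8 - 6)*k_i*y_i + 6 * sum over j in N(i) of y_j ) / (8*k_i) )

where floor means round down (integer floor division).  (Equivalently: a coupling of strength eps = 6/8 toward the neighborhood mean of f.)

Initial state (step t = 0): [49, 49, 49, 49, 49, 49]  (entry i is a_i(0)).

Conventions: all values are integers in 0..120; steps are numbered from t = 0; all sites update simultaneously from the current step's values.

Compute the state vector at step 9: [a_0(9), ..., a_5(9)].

Answer: [88, 88, 88, 88, 88, 88]

Derivation:
t=0: [49, 49, 49, 49, 49, 49]
t=1: [88, 88, 88, 88, 88, 88]
t=2: [71, 71, 71, 71, 71, 71]
t=3: [88, 88, 88, 88, 88, 88]
t=4: [71, 71, 71, 71, 71, 71]
t=5: [88, 88, 88, 88, 88, 88]
t=6: [71, 71, 71, 71, 71, 71]
t=7: [88, 88, 88, 88, 88, 88]
t=8: [71, 71, 71, 71, 71, 71]
t=9: [88, 88, 88, 88, 88, 88]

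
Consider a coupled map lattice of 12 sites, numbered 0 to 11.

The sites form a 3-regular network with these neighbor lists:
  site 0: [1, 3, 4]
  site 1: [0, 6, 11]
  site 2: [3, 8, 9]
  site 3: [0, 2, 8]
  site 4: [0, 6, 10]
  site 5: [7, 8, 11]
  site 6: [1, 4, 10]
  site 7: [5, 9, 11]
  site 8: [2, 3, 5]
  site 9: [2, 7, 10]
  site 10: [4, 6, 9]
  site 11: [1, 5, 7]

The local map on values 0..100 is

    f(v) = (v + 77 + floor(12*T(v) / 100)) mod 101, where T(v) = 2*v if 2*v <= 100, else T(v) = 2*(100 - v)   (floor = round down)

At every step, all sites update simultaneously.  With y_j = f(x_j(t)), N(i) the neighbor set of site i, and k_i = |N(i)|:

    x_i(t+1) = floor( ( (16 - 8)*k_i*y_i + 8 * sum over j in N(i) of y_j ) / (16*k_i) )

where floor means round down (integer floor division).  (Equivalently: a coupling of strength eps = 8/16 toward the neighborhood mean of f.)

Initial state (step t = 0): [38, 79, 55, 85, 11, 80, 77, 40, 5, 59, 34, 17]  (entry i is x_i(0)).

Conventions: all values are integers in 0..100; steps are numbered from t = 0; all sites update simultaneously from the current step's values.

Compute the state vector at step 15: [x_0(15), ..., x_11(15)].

Answer: [18, 20, 31, 24, 26, 36, 27, 33, 35, 31, 29, 27]

Derivation:
t=0: [38, 79, 55, 85, 11, 80, 77, 40, 5, 59, 34, 17]
t=1: [47, 59, 52, 56, 61, 64, 57, 46, 69, 36, 41, 73]
t=2: [39, 44, 38, 41, 40, 47, 40, 37, 47, 26, 31, 48]
t=3: [25, 29, 22, 26, 23, 32, 24, 23, 30, 13, 16, 31]
t=4: [7, 9, 20, 7, 20, 12, 21, 22, 10, 63, 65, 12]
t=5: [71, 73, 36, 71, 22, 76, 23, 39, 73, 32, 32, 75]
t=6: [45, 46, 30, 47, 13, 51, 14, 33, 49, 17, 11, 51]
t=7: [42, 43, 34, 30, 82, 34, 83, 37, 32, 68, 92, 33]
t=8: [31, 32, 22, 16, 57, 17, 58, 24, 15, 43, 63, 19]
t=9: [32, 33, 38, 66, 39, 82, 39, 40, 80, 23, 42, 69]
t=10: [22, 23, 30, 41, 23, 53, 23, 32, 52, 14, 22, 43]
t=11: [7, 8, 33, 22, 3, 33, 3, 34, 32, 52, 18, 24]
t=12: [70, 71, 17, 20, 84, 14, 84, 19, 13, 41, 82, 22]
t=13: [45, 46, 68, 40, 61, 79, 61, 70, 78, 56, 56, 42]
t=14: [32, 34, 46, 36, 42, 53, 43, 48, 52, 45, 43, 38]
t=15: [18, 20, 31, 24, 26, 36, 27, 33, 35, 31, 29, 27]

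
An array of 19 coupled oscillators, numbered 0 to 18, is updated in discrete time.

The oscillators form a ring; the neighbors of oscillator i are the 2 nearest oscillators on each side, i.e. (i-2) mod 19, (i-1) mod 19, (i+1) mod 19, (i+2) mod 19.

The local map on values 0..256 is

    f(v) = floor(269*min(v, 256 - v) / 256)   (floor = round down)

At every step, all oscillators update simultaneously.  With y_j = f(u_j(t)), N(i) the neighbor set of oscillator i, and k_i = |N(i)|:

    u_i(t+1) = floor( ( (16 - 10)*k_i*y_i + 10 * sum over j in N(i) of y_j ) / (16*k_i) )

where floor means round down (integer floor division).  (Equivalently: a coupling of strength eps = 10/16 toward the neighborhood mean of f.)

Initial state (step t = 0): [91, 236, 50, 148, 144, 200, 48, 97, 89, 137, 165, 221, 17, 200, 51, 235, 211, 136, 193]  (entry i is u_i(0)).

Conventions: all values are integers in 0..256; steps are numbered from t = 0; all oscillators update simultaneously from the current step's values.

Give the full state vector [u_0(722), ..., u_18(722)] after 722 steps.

Simulating step by step:
t=0: [91, 236, 50, 148, 144, 200, 48, 97, 89, 137, 165, 221, 17, 200, 51, 235, 211, 136, 193]
t=1: [77, 58, 73, 81, 86, 81, 76, 88, 92, 97, 77, 59, 44, 41, 42, 52, 59, 83, 69]
t=2: [76, 71, 77, 80, 84, 85, 86, 90, 91, 89, 77, 65, 52, 48, 48, 56, 63, 74, 72]
t=3: [77, 77, 80, 83, 86, 89, 90, 92, 91, 87, 78, 68, 59, 54, 54, 59, 65, 72, 74]
t=4: [79, 81, 84, 86, 89, 92, 93, 94, 92, 87, 80, 71, 64, 59, 59, 62, 67, 72, 76]
t=5: [82, 85, 87, 90, 92, 95, 96, 96, 93, 89, 82, 75, 68, 64, 63, 66, 70, 74, 78]
t=6: [85, 88, 91, 93, 96, 98, 98, 98, 95, 91, 85, 78, 73, 69, 68, 70, 73, 77, 81]
t=7: [88, 91, 94, 97, 99, 100, 101, 100, 97, 93, 88, 82, 77, 74, 73, 74, 76, 80, 84]
t=8: [91, 94, 98, 100, 103, 104, 104, 103, 100, 96, 91, 86, 81, 78, 77, 78, 80, 84, 87]
t=9: [94, 98, 101, 104, 106, 108, 108, 106, 103, 99, 95, 90, 85, 82, 81, 82, 84, 87, 91]
t=10: [98, 102, 105, 108, 110, 111, 111, 110, 107, 103, 98, 94, 90, 87, 86, 86, 88, 91, 94]
t=11: [102, 106, 109, 112, 114, 115, 115, 113, 110, 107, 102, 98, 94, 92, 91, 91, 92, 95, 98]
t=12: [106, 110, 113, 116, 118, 119, 118, 117, 114, 111, 106, 102, 99, 96, 95, 95, 97, 99, 102]
t=13: [111, 114, 117, 120, 122, 123, 122, 121, 118, 115, 111, 107, 104, 101, 100, 100, 101, 104, 107]
t=14: [115, 119, 122, 125, 126, 127, 127, 125, 122, 119, 116, 112, 109, 107, 105, 105, 107, 109, 112]
t=15: [120, 124, 127, 130, 131, 132, 131, 130, 127, 124, 121, 117, 114, 112, 111, 111, 112, 114, 117]
t=16: [126, 128, 130, 131, 131, 130, 131, 131, 131, 129, 126, 122, 119, 117, 116, 116, 117, 119, 122]
t=17: [130, 131, 132, 131, 131, 131, 131, 131, 131, 131, 130, 128, 125, 123, 121, 121, 123, 125, 128]
t=18: [131, 131, 130, 130, 130, 131, 131, 131, 131, 131, 131, 131, 130, 129, 128, 128, 129, 130, 131]
t=19: [131, 131, 131, 131, 131, 131, 131, 131, 131, 131, 131, 131, 132, 132, 133, 133, 132, 132, 131]
t=20: [130, 131, 131, 131, 131, 131, 131, 131, 131, 131, 130, 130, 130, 129, 129, 129, 129, 130, 130]
t=21: [131, 131, 131, 131, 131, 131, 131, 131, 131, 131, 131, 132, 132, 132, 132, 132, 132, 132, 132]
t=22: [130, 130, 131, 131, 131, 131, 131, 131, 131, 130, 130, 130, 130, 130, 130, 130, 130, 130, 130]
t=23: [131, 131, 131, 131, 131, 131, 131, 131, 131, 131, 131, 132, 132, 132, 132, 132, 132, 132, 132]

Answer: [130, 130, 131, 131, 131, 131, 131, 131, 131, 130, 130, 130, 130, 130, 130, 130, 130, 130, 130]
Key observation: The state at step 21, [131, 131, 131, 131, 131, 131, 131, 131, 131, 131, 131, 132, 132, 132, 132, 132, 132, 132, 132], reappears at step 23: the system is in a cycle of period 2 from step 21 on.  Therefore the state at step 722 equals the state at step 21 + ((722 - 21) mod 2) = 22, which is [130, 130, 131, 131, 131, 131, 131, 131, 131, 130, 130, 130, 130, 130, 130, 130, 130, 130, 130].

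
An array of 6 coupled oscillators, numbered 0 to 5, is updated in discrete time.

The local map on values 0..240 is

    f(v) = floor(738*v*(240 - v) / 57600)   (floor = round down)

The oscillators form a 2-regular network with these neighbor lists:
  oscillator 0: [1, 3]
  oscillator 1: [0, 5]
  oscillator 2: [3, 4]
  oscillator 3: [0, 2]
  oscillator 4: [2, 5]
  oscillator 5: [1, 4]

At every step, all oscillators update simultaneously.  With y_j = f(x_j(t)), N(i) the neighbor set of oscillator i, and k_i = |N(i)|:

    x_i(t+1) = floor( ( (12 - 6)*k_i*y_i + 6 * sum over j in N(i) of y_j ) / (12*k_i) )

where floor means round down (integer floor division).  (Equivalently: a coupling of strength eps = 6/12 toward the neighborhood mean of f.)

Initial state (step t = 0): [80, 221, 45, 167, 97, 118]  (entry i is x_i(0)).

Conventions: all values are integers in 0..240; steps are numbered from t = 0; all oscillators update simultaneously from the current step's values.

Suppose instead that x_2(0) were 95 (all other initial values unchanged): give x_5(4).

Simulating step by step:
t=0: [80, 221, 95, 167, 97, 118]
t=1: [134, 113, 171, 163, 178, 149]
t=2: [176, 180, 150, 163, 151, 167]
t=3: [146, 144, 169, 159, 168, 155]
t=4: [173, 174, 156, 164, 157, 166]

Answer: x_5(4) = 166
Key observation: This trace re-runs the system from the modified initial state.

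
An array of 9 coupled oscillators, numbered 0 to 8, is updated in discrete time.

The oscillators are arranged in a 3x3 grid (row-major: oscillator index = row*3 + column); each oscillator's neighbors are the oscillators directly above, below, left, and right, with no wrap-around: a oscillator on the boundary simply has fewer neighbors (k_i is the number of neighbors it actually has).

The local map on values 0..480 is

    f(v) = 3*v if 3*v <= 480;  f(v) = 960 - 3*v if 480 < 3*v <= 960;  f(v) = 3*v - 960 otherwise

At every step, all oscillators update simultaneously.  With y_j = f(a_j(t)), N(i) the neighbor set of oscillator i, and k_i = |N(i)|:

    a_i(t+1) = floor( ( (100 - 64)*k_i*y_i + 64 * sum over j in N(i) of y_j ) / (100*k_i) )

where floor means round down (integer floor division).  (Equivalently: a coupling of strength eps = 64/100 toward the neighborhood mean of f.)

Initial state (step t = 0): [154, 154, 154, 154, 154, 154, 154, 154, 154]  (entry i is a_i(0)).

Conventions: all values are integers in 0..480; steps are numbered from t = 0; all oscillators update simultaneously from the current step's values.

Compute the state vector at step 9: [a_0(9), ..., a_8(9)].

Simulating step by step:
t=0: [154, 154, 154, 154, 154, 154, 154, 154, 154]
t=1: [462, 462, 462, 462, 462, 462, 462, 462, 462]
t=2: [426, 426, 426, 426, 426, 426, 426, 426, 426]
t=3: [318, 318, 318, 318, 318, 318, 318, 318, 318]
t=4: [6, 6, 6, 6, 6, 6, 6, 6, 6]
t=5: [18, 18, 18, 18, 18, 18, 18, 18, 18]
t=6: [54, 54, 54, 54, 54, 54, 54, 54, 54]
t=7: [162, 162, 162, 162, 162, 162, 162, 162, 162]
t=8: [474, 474, 474, 474, 474, 474, 474, 474, 474]
t=9: [462, 462, 462, 462, 462, 462, 462, 462, 462]

Answer: [462, 462, 462, 462, 462, 462, 462, 462, 462]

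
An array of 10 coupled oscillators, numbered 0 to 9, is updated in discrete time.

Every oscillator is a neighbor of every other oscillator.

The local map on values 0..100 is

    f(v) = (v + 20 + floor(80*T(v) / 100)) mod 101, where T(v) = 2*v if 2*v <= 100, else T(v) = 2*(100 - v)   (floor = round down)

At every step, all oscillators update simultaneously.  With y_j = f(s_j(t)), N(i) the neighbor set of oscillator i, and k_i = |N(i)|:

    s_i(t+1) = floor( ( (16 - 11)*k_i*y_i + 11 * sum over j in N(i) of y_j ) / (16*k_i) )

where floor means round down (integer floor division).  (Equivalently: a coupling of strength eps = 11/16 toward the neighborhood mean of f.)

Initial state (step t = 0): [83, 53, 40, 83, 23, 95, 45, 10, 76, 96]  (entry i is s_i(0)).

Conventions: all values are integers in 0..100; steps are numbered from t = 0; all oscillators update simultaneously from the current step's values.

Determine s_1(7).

Simulating step by step:
t=0: [83, 53, 40, 83, 23, 95, 45, 10, 76, 96]
t=1: [34, 38, 33, 34, 46, 33, 36, 38, 35, 32]
t=2: [10, 13, 9, 10, 17, 9, 11, 13, 11, 9]
t=3: [48, 49, 47, 48, 52, 47, 48, 49, 48, 47]
t=4: [43, 44, 42, 43, 44, 42, 43, 44, 43, 42]
t=5: [30, 30, 29, 30, 30, 29, 30, 30, 30, 29]
t=6: [97, 97, 96, 97, 97, 96, 97, 97, 97, 96]
t=7: [20, 20, 20, 20, 20, 20, 20, 20, 20, 20]

Answer: s_1(7) = 20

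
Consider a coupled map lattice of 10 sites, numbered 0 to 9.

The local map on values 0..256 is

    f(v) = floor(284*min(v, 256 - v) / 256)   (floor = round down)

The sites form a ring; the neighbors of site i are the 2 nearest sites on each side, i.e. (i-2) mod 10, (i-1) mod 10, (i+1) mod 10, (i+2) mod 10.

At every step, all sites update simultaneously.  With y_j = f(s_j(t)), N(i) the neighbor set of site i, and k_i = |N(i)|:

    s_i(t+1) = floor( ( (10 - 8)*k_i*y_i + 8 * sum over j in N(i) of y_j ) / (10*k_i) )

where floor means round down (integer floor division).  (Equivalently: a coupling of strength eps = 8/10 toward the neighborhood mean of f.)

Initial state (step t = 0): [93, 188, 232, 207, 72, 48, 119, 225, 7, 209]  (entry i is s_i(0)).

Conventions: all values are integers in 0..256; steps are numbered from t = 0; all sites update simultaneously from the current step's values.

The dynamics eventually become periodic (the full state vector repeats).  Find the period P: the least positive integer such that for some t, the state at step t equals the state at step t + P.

Answer: 6
Key observation: The state at step 9, [129, 129, 129, 129, 129, 129, 129, 129, 129, 129], reappears at step 15 — and no state repeats earlier — so the cycle the system enters has period 6.

Derivation:
t=0: [93, 188, 232, 207, 72, 48, 119, 225, 7, 209]
t=1: [52, 62, 67, 57, 68, 70, 61, 55, 65, 54]
t=2: [66, 64, 67, 71, 71, 68, 70, 67, 63, 63]
t=3: [71, 73, 74, 75, 76, 76, 74, 72, 72, 71]
t=4: [79, 80, 81, 82, 83, 82, 81, 80, 79, 78]
t=5: [87, 88, 89, 89, 90, 89, 89, 88, 87, 87]
t=6: [96, 97, 97, 98, 98, 98, 97, 97, 96, 96]
t=7: [106, 106, 107, 107, 107, 107, 107, 106, 106, 106]
t=8: [117, 117, 117, 117, 118, 117, 117, 117, 117, 117]
t=9: [129, 129, 129, 129, 129, 129, 129, 129, 129, 129]
t=10: [140, 140, 140, 140, 140, 140, 140, 140, 140, 140]
t=11: [128, 128, 128, 128, 128, 128, 128, 128, 128, 128]
t=12: [142, 142, 142, 142, 142, 142, 142, 142, 142, 142]
t=13: [126, 126, 126, 126, 126, 126, 126, 126, 126, 126]
t=14: [139, 139, 139, 139, 139, 139, 139, 139, 139, 139]
t=15: [129, 129, 129, 129, 129, 129, 129, 129, 129, 129]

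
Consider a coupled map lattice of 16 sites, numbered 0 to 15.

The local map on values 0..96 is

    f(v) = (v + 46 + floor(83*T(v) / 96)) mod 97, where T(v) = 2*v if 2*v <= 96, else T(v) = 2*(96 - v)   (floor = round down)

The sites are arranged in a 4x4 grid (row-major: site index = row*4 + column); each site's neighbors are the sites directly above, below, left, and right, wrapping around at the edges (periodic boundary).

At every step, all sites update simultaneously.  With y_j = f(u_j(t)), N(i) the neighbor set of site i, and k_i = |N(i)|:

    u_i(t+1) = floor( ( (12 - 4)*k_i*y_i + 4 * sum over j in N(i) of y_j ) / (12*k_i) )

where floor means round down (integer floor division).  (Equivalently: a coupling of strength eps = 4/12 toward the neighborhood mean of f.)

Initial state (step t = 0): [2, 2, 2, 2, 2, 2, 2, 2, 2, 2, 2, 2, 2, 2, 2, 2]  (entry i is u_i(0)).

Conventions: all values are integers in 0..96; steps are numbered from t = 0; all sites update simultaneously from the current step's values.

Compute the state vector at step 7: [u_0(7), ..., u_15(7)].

Simulating step by step:
t=0: [2, 2, 2, 2, 2, 2, 2, 2, 2, 2, 2, 2, 2, 2, 2, 2]
t=1: [51, 51, 51, 51, 51, 51, 51, 51, 51, 51, 51, 51, 51, 51, 51, 51]
t=2: [77, 77, 77, 77, 77, 77, 77, 77, 77, 77, 77, 77, 77, 77, 77, 77]
t=3: [58, 58, 58, 58, 58, 58, 58, 58, 58, 58, 58, 58, 58, 58, 58, 58]
t=4: [72, 72, 72, 72, 72, 72, 72, 72, 72, 72, 72, 72, 72, 72, 72, 72]
t=5: [62, 62, 62, 62, 62, 62, 62, 62, 62, 62, 62, 62, 62, 62, 62, 62]
t=6: [69, 69, 69, 69, 69, 69, 69, 69, 69, 69, 69, 69, 69, 69, 69, 69]
t=7: [64, 64, 64, 64, 64, 64, 64, 64, 64, 64, 64, 64, 64, 64, 64, 64]

Answer: [64, 64, 64, 64, 64, 64, 64, 64, 64, 64, 64, 64, 64, 64, 64, 64]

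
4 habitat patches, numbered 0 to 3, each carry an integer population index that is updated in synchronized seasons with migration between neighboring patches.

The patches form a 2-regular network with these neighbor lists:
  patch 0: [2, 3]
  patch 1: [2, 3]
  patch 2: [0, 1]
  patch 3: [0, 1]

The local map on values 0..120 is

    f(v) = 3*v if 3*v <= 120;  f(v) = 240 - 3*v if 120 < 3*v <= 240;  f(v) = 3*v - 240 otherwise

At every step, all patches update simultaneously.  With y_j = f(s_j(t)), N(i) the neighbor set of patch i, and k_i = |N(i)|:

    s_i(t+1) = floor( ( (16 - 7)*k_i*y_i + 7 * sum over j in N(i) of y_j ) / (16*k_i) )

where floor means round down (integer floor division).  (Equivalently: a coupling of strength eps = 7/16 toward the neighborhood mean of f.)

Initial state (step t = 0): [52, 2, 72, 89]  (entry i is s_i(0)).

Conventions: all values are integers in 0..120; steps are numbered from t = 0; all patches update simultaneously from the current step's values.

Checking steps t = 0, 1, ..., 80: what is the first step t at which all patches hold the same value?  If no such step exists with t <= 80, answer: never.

Answer: 35
Key observation: Synchronization is absorbing here: once all patches are equal they stay equal, and step 35 is the first all-equal step.

Derivation:
t=0: [52, 2, 72, 89]  (not all equal)
t=1: [58, 14, 33, 34]  (not all equal)
t=2: [81, 67, 79, 81]  (not all equal)
t=3: [3, 23, 10, 10]  (not all equal)
t=4: [18, 51, 33, 33]  (not all equal)
t=5: [73, 92, 86, 86]  (not all equal)
t=6: [19, 28, 22, 22]  (not all equal)
t=7: [60, 76, 67, 67]  (not all equal)
t=8: [50, 23, 37, 37]  (not all equal)
t=9: [99, 87, 97, 97]  (not all equal)
t=10: [54, 34, 45, 45]  (not all equal)
t=11: [89, 103, 98, 98]  (not all equal)
t=12: [38, 62, 51, 51]  (not all equal)
t=13: [102, 68, 85, 85]  (not all equal)
t=14: [43, 26, 30, 30]  (not all equal)
t=15: [101, 83, 91, 91]  (not all equal)
t=16: [49, 19, 34, 34]  (not all equal)
t=17: [96, 76, 90, 90]  (not all equal)
t=18: [40, 19, 30, 30]  (not all equal)
t=19: [106, 71, 89, 89]  (not all equal)
t=20: [55, 27, 38, 38]  (not all equal)
t=21: [92, 95, 98, 98]  (not all equal)
t=22: [43, 48, 48, 48]  (not all equal)
t=23: [104, 96, 99, 99]  (not all equal)
t=24: [65, 51, 58, 58]  (not all equal)
t=25: [54, 77, 66, 66]  (not all equal)
t=26: [62, 23, 42, 42]  (not all equal)
t=27: [80, 88, 91, 91]  (not all equal)
t=28: [14, 27, 23, 23]  (not all equal)
t=29: [53, 75, 65, 65]  (not all equal)
t=30: [65, 28, 46, 46]  (not all equal)
t=31: [69, 91, 85, 85]  (not all equal)
t=32: [25, 25, 22, 22]  (not all equal)
t=33: [71, 71, 69, 69]  (not all equal)
t=34: [29, 29, 30, 30]  (not all equal)
t=35: [88, 88, 88, 88]  (all equal)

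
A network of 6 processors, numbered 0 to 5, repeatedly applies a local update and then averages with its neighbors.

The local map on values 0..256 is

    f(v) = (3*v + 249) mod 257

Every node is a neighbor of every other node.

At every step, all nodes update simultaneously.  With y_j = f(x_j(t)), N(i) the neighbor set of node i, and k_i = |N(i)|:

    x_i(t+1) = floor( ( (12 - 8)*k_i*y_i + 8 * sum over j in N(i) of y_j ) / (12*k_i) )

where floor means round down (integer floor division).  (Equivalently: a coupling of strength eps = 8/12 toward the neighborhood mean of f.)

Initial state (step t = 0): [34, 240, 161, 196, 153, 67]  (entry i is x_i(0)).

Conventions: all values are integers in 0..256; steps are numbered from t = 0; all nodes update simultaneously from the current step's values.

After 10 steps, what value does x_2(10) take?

Answer: x_2(10) = 111

Derivation:
t=0: [34, 240, 161, 196, 153, 67]
t=1: [147, 168, 172, 141, 167, 167]
t=2: [208, 220, 223, 204, 220, 220]
t=3: [120, 128, 129, 118, 128, 128]
t=4: [107, 112, 112, 106, 112, 112]
t=5: [63, 66, 66, 63, 66, 66]
t=6: [185, 187, 187, 185, 187, 187]
t=7: [36, 37, 37, 36, 37, 37]
t=8: [101, 102, 102, 101, 102, 102]
t=9: [39, 40, 40, 39, 40, 40]
t=10: [110, 111, 111, 110, 111, 111]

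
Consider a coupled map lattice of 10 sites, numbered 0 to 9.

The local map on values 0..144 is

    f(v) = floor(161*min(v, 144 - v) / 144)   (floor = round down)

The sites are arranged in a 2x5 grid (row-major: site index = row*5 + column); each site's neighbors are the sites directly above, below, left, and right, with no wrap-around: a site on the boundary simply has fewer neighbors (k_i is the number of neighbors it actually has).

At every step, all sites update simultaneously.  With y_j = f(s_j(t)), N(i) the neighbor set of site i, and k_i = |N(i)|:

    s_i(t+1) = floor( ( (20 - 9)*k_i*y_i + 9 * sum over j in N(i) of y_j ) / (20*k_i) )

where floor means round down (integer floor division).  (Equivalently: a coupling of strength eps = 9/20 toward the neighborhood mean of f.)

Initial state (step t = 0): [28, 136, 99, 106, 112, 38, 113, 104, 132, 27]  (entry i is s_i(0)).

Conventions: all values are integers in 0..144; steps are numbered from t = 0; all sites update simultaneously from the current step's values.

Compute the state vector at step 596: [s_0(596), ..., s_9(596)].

Simulating step by step:
t=0: [28, 136, 99, 106, 112, 38, 113, 104, 132, 27]
t=1: [28, 21, 41, 37, 35, 37, 32, 38, 24, 27]
t=2: [31, 29, 40, 39, 37, 37, 35, 39, 31, 31]
t=3: [35, 35, 41, 41, 39, 38, 38, 41, 36, 35]
t=4: [39, 40, 44, 43, 42, 41, 42, 43, 41, 40]
t=5: [43, 44, 47, 47, 46, 44, 45, 47, 45, 44]
t=6: [48, 49, 51, 51, 50, 49, 50, 51, 50, 49]
t=7: [53, 54, 56, 56, 55, 54, 55, 56, 55, 54]
t=8: [59, 60, 61, 61, 61, 60, 60, 61, 61, 60]
t=9: [65, 66, 67, 68, 67, 66, 67, 67, 67, 67]
t=10: [72, 73, 74, 75, 74, 73, 73, 74, 74, 74]
t=11: [79, 79, 78, 77, 77, 79, 78, 78, 77, 78]
t=12: [72, 72, 73, 73, 73, 72, 72, 73, 73, 73]
t=13: [80, 79, 79, 79, 79, 80, 79, 79, 79, 79]
t=14: [71, 71, 72, 72, 72, 71, 71, 72, 72, 72]
t=15: [79, 79, 79, 80, 80, 79, 79, 79, 80, 80]
t=16: [72, 72, 71, 71, 71, 72, 72, 71, 71, 71]
t=17: [80, 79, 79, 79, 79, 80, 79, 79, 79, 79]

Answer: [72, 72, 71, 71, 71, 72, 72, 71, 71, 71]
Key observation: The state at step 13, [80, 79, 79, 79, 79, 80, 79, 79, 79, 79], reappears at step 17: the system is in a cycle of period 4 from step 13 on.  Therefore the state at step 596 equals the state at step 13 + ((596 - 13) mod 4) = 16, which is [72, 72, 71, 71, 71, 72, 72, 71, 71, 71].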